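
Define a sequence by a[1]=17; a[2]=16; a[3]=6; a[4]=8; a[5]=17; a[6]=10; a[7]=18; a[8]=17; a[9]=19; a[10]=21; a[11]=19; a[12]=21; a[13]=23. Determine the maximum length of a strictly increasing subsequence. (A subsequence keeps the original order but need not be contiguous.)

7

Track the smallest tail for each achievable length (strict):
17 → extends → [17]
16 → replaces 17 → [16]
6 → replaces 16 → [6]
8 → extends → [6, 8]
17 → extends → [6, 8, 17]
10 → replaces 17 → [6, 8, 10]
18 → extends → [6, 8, 10, 18]
17 → replaces 18 → [6, 8, 10, 17]
19 → extends → [6, 8, 10, 17, 19]
21 → extends → [6, 8, 10, 17, 19, 21]
19 → already a tail → [6, 8, 10, 17, 19, 21]
21 → already a tail → [6, 8, 10, 17, 19, 21]
23 → extends → [6, 8, 10, 17, 19, 21, 23]
Seven tails, so the longest strictly increasing subsequence has length 7 (e.g. 6, 8, 17, 18, 19, 21, 23).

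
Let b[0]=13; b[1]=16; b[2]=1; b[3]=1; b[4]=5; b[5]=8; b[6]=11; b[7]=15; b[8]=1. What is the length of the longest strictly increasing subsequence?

5

Track the smallest tail for each achievable length (strict):
13 → extends → [13]
16 → extends → [13, 16]
1 → replaces 13 → [1, 16]
1 → already a tail → [1, 16]
5 → replaces 16 → [1, 5]
8 → extends → [1, 5, 8]
11 → extends → [1, 5, 8, 11]
15 → extends → [1, 5, 8, 11, 15]
1 → already a tail → [1, 5, 8, 11, 15]
Five tails, so the longest strictly increasing subsequence has length 5 (e.g. 1, 5, 8, 11, 15).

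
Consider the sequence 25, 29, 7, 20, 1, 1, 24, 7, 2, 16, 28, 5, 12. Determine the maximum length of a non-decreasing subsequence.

Track the smallest tail for each achievable length (allowing ties):
25 → extends → [25]
29 → extends → [25, 29]
7 → replaces 25 → [7, 29]
20 → replaces 29 → [7, 20]
1 → replaces 7 → [1, 20]
1 → replaces 20 → [1, 1]
24 → extends → [1, 1, 24]
7 → replaces 24 → [1, 1, 7]
2 → replaces 7 → [1, 1, 2]
16 → extends → [1, 1, 2, 16]
28 → extends → [1, 1, 2, 16, 28]
5 → replaces 16 → [1, 1, 2, 5, 28]
12 → replaces 28 → [1, 1, 2, 5, 12]
Five tails, so the longest non-decreasing subsequence has length 5 (e.g. 1, 1, 7, 16, 28).

5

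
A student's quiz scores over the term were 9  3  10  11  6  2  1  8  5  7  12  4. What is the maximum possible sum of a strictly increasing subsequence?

Let S[i] be the best sum of a strictly increasing subsequence ending at i:
i:      1  2  3  4  5  6  7  8  9 10 11 12
a[i]:   9  3 10 11  6  2  1  8  5  7 12  4
S:      9  3 19 30  9  2  1 17  8 16 42  7
Maximum is 42 (e.g. 9 + 10 + 11 + 12).

42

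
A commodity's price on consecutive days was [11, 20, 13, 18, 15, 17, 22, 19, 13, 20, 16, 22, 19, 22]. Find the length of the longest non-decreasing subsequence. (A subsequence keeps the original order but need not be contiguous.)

Track the smallest tail for each achievable length (allowing ties):
11 → extends → [11]
20 → extends → [11, 20]
13 → replaces 20 → [11, 13]
18 → extends → [11, 13, 18]
15 → replaces 18 → [11, 13, 15]
17 → extends → [11, 13, 15, 17]
22 → extends → [11, 13, 15, 17, 22]
19 → replaces 22 → [11, 13, 15, 17, 19]
13 → replaces 15 → [11, 13, 13, 17, 19]
20 → extends → [11, 13, 13, 17, 19, 20]
16 → replaces 17 → [11, 13, 13, 16, 19, 20]
22 → extends → [11, 13, 13, 16, 19, 20, 22]
19 → replaces 20 → [11, 13, 13, 16, 19, 19, 22]
22 → extends → [11, 13, 13, 16, 19, 19, 22, 22]
Eight tails, so the longest non-decreasing subsequence has length 8 (e.g. 11, 13, 15, 17, 19, 20, 22, 22).

8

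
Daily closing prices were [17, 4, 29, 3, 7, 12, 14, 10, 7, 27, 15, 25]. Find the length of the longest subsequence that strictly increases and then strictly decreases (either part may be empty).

6

inc[i] = longest strictly increasing subsequence ending at i; dec[i] = longest strictly decreasing subsequence starting at i:
i:      1  2  3  4  5  6  7  8  9 10 11 12
a[i]:  17  4 29  3  7 12 14 10  7 27 15 25
inc:    1  1  2  1  2  3  4  3  2  5  5  6
dec:    4  2  4  1  1  3  3  2  1  2  1  1
Best peak at i=7 (value 14): inc=4, dec=3, length 4+3−1 = 6.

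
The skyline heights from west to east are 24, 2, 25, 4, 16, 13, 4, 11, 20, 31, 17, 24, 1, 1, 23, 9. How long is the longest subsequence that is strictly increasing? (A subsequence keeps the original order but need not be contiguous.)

Track the smallest tail for each achievable length (strict):
24 → extends → [24]
2 → replaces 24 → [2]
25 → extends → [2, 25]
4 → replaces 25 → [2, 4]
16 → extends → [2, 4, 16]
13 → replaces 16 → [2, 4, 13]
4 → already a tail → [2, 4, 13]
11 → replaces 13 → [2, 4, 11]
20 → extends → [2, 4, 11, 20]
31 → extends → [2, 4, 11, 20, 31]
17 → replaces 20 → [2, 4, 11, 17, 31]
24 → replaces 31 → [2, 4, 11, 17, 24]
1 → replaces 2 → [1, 4, 11, 17, 24]
1 → already a tail → [1, 4, 11, 17, 24]
23 → replaces 24 → [1, 4, 11, 17, 23]
9 → replaces 11 → [1, 4, 9, 17, 23]
Five tails, so the longest strictly increasing subsequence has length 5 (e.g. 2, 4, 16, 20, 31).

5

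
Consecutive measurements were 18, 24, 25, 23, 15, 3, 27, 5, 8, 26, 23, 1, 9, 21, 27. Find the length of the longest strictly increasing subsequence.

6

Track the smallest tail for each achievable length (strict):
18 → extends → [18]
24 → extends → [18, 24]
25 → extends → [18, 24, 25]
23 → replaces 24 → [18, 23, 25]
15 → replaces 18 → [15, 23, 25]
3 → replaces 15 → [3, 23, 25]
27 → extends → [3, 23, 25, 27]
5 → replaces 23 → [3, 5, 25, 27]
8 → replaces 25 → [3, 5, 8, 27]
26 → replaces 27 → [3, 5, 8, 26]
23 → replaces 26 → [3, 5, 8, 23]
1 → replaces 3 → [1, 5, 8, 23]
9 → replaces 23 → [1, 5, 8, 9]
21 → extends → [1, 5, 8, 9, 21]
27 → extends → [1, 5, 8, 9, 21, 27]
Six tails, so the longest strictly increasing subsequence has length 6 (e.g. 3, 5, 8, 9, 21, 27).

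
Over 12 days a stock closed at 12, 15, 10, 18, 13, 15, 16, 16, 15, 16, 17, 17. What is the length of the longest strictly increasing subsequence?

Let dp[i] be the length of the longest such subsequence ending at index i:
i:      1  2  3  4  5  6  7  8  9 10 11 12
a[i]:  12 15 10 18 13 15 16 16 15 16 17 17
dp:     1  2  1  3  2  3  4  4  3  4  5  5
Maximum dp value is 5.

5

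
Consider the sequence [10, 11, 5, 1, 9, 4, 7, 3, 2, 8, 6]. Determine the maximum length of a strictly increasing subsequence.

Let dp[i] be the length of the longest such subsequence ending at index i:
i:      1  2  3  4  5  6  7  8  9 10 11
a[i]:  10 11  5  1  9  4  7  3  2  8  6
dp:     1  2  1  1  2  2  3  2  2  4  3
Maximum dp value is 4.

4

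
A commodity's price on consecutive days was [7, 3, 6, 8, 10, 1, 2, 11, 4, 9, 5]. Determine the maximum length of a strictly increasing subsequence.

Let dp[i] be the length of the longest such subsequence ending at index i:
i:      1  2  3  4  5  6  7  8  9 10 11
a[i]:   7  3  6  8 10  1  2 11  4  9  5
dp:     1  1  2  3  4  1  2  5  3  4  4
Maximum dp value is 5.

5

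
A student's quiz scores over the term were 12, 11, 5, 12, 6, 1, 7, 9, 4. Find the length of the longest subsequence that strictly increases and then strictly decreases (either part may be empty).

inc[i] = longest strictly increasing subsequence ending at i; dec[i] = longest strictly decreasing subsequence starting at i:
i:      1  2  3  4  5  6  7  8  9
a[i]:  12 11  5 12  6  1  7  9  4
inc:    1  1  1  2  2  1  3  4  2
dec:    4  3  2  3  2  1  2  2  1
Best peak at i=8 (value 9): inc=4, dec=2, length 4+2−1 = 5.

5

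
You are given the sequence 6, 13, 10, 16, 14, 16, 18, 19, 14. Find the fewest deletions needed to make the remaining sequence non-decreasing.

Fewest deletions = n − (longest non-decreasing subsequence).
i:      1  2  3  4  5  6  7  8  9
a[i]:   6 13 10 16 14 16 18 19 14
dp:     1  2  2  3  3  4  5  6  4
max dp = 6, so deletions = 9 − 6 = 3.

3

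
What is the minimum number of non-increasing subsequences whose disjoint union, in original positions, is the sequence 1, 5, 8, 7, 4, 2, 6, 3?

3

Place each on the leftmost legal pile:
1 → new pile 1 (tops now [1])
5 → new pile 2 (tops now [1, 5])
8 → new pile 3 (tops now [1, 5, 8])
7 → pile 3 (tops now [1, 5, 7])
4 → pile 2 (tops now [1, 4, 7])
2 → pile 2 (tops now [1, 2, 7])
6 → pile 3 (tops now [1, 2, 6])
3 → pile 3 (tops now [1, 2, 3])
Three piles.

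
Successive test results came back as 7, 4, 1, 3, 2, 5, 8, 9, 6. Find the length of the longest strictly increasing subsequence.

5

Track the smallest tail for each achievable length (strict):
7 → extends → [7]
4 → replaces 7 → [4]
1 → replaces 4 → [1]
3 → extends → [1, 3]
2 → replaces 3 → [1, 2]
5 → extends → [1, 2, 5]
8 → extends → [1, 2, 5, 8]
9 → extends → [1, 2, 5, 8, 9]
6 → replaces 8 → [1, 2, 5, 6, 9]
Five tails, so the longest strictly increasing subsequence has length 5 (e.g. 1, 3, 5, 8, 9).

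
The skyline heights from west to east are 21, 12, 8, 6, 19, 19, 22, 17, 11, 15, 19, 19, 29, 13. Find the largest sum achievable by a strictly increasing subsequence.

82

Let S[i] be the best sum of a strictly increasing subsequence ending at i:
i:      1  2  3  4  5  6  7  8  9 10 11 12 13 14
a[i]:  21 12  8  6 19 19 22 17 11 15 19 19 29 13
S:     21 12  8  6 31 31 53 29 19 34 53 53 82 32
Maximum is 82 (e.g. 8 + 11 + 15 + 19 + 29).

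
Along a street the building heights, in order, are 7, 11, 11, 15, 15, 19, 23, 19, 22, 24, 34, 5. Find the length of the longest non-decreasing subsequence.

10

Track the smallest tail for each achievable length (allowing ties):
7 → extends → [7]
11 → extends → [7, 11]
11 → extends → [7, 11, 11]
15 → extends → [7, 11, 11, 15]
15 → extends → [7, 11, 11, 15, 15]
19 → extends → [7, 11, 11, 15, 15, 19]
23 → extends → [7, 11, 11, 15, 15, 19, 23]
19 → replaces 23 → [7, 11, 11, 15, 15, 19, 19]
22 → extends → [7, 11, 11, 15, 15, 19, 19, 22]
24 → extends → [7, 11, 11, 15, 15, 19, 19, 22, 24]
34 → extends → [7, 11, 11, 15, 15, 19, 19, 22, 24, 34]
5 → replaces 7 → [5, 11, 11, 15, 15, 19, 19, 22, 24, 34]
Ten tails, so the longest non-decreasing subsequence has length 10 (e.g. 7, 11, 11, 15, 15, 19, 19, 22, 24, 34).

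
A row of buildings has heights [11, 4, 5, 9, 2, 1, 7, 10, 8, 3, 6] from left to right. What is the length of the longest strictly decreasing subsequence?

Negate each value so 'decreasing' becomes 'increasing', then run patience tails on the negated sequence:
-11 → extends → [-11]
-4 → extends → [-11, -4]
-5 → replaces -4 → [-11, -5]
-9 → replaces -5 → [-11, -9]
-2 → extends → [-11, -9, -2]
-1 → extends → [-11, -9, -2, -1]
-7 → replaces -2 → [-11, -9, -7, -1]
-10 → replaces -9 → [-11, -10, -7, -1]
-8 → replaces -7 → [-11, -10, -8, -1]
-3 → replaces -1 → [-11, -10, -8, -3]
-6 → replaces -3 → [-11, -10, -8, -6]
Four tails, so the longest strictly decreasing subsequence of the original has length 4.

4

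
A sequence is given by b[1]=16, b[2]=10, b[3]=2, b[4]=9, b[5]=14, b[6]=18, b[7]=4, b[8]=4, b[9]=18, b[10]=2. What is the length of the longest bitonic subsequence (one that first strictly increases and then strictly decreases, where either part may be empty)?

inc[i] = longest strictly increasing subsequence ending at i; dec[i] = longest strictly decreasing subsequence starting at i:
i:      1  2  3  4  5  6  7  8  9 10
b[i]:  16 10  2  9 14 18  4  4 18  2
inc:    1  1  1  2  3  4  2  2  4  1
dec:    5  4  1  3  3  3  2  2  2  1
Best peak at i=6 (value 18): inc=4, dec=3, length 4+3−1 = 6.

6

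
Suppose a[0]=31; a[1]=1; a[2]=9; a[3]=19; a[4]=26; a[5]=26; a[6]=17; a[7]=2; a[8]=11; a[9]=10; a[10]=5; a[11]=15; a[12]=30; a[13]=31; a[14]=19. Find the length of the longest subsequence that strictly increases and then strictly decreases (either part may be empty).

8

inc[i] = longest strictly increasing subsequence ending at i; dec[i] = longest strictly decreasing subsequence starting at i:
i:      0  1  2  3  4  5  6  7  8  9 10 11 12 13 14
a[i]:  31  1  9 19 26 26 17  2 11 10  5 15 30 31 19
inc:    1  1  2  3  4  4  3  2  3  3  3  4  5  6  5
dec:    6  1  2  5  5  5  4  1  3  2  1  1  2  2  1
Best peak at i=4 (value 26): inc=4, dec=5, length 4+5−1 = 8.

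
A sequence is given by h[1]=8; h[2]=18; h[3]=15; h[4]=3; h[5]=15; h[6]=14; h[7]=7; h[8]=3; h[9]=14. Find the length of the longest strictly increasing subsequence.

Let dp[i] be the length of the longest such subsequence ending at index i:
i:      1  2  3  4  5  6  7  8  9
h[i]:   8 18 15  3 15 14  7  3 14
dp:     1  2  2  1  2  2  2  1  3
Maximum dp value is 3.

3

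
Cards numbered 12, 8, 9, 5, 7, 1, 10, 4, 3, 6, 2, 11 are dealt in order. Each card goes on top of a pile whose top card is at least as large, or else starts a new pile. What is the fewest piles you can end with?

Place each on the leftmost legal pile:
12 → new pile 1 (tops now [12])
8 → pile 1 (tops now [8])
9 → new pile 2 (tops now [8, 9])
5 → pile 1 (tops now [5, 9])
7 → pile 2 (tops now [5, 7])
1 → pile 1 (tops now [1, 7])
10 → new pile 3 (tops now [1, 7, 10])
4 → pile 2 (tops now [1, 4, 10])
3 → pile 2 (tops now [1, 3, 10])
6 → pile 3 (tops now [1, 3, 6])
2 → pile 2 (tops now [1, 2, 6])
11 → new pile 4 (tops now [1, 2, 6, 11])
Four piles.

4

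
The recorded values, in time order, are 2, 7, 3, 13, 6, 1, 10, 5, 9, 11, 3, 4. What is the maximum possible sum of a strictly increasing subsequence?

32

Let S[i] be the best sum of a strictly increasing subsequence ending at i:
i:      1  2  3  4  5  6  7  8  9 10 11 12
a[i]:   2  7  3 13  6  1 10  5  9 11  3  4
S:      2  9  5 22 11  1 21 10 20 32  5  9
Maximum is 32 (e.g. 2 + 3 + 6 + 10 + 11).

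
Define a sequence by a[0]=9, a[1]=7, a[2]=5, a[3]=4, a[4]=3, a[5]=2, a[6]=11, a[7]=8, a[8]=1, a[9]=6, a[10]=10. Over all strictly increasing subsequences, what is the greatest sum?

Let S[i] be the best sum of a strictly increasing subsequence ending at i:
i:      0  1  2  3  4  5  6  7  8  9 10
a[i]:   9  7  5  4  3  2 11  8  1  6 10
S:      9  7  5  4  3  2 20 15  1 11 25
Maximum is 25 (e.g. 7 + 8 + 10).

25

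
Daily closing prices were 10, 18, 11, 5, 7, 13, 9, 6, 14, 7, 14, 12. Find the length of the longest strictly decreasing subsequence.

4

Let dp[i] be the longest strictly decreasing subsequence ending at i:
i:      1  2  3  4  5  6  7  8  9 10 11 12
a[i]:  10 18 11  5  7 13  9  6 14  7 14 12
dp:     1  1  2  3  3  2  3  4  2  4  2  3
Maximum is 4.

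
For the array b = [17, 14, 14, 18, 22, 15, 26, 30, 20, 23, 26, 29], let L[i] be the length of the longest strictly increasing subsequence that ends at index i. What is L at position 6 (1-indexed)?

dp[i] = 1 + max{dp[j] : j<i, b[j]<b[i]} (or 1 if no such j):
i:      1  2  3  4  5  6  7  8  9 10 11 12
b[i]:  17 14 14 18 22 15 26 30 20 23 26 29
dp:     1  1  1  2  3  2  4  5  3  4  5  6
At index 6 the value is 2.

2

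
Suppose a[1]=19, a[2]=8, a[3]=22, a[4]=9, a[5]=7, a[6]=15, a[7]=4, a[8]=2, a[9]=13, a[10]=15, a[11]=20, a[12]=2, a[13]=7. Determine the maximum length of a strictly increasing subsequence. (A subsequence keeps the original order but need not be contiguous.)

Track the smallest tail for each achievable length (strict):
19 → extends → [19]
8 → replaces 19 → [8]
22 → extends → [8, 22]
9 → replaces 22 → [8, 9]
7 → replaces 8 → [7, 9]
15 → extends → [7, 9, 15]
4 → replaces 7 → [4, 9, 15]
2 → replaces 4 → [2, 9, 15]
13 → replaces 15 → [2, 9, 13]
15 → extends → [2, 9, 13, 15]
20 → extends → [2, 9, 13, 15, 20]
2 → already a tail → [2, 9, 13, 15, 20]
7 → replaces 9 → [2, 7, 13, 15, 20]
Five tails, so the longest strictly increasing subsequence has length 5 (e.g. 8, 9, 13, 15, 20).

5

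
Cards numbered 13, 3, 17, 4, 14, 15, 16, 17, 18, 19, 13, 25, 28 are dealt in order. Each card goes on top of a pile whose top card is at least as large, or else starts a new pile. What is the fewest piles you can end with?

Place each on the leftmost legal pile:
13 → new pile 1 (tops now [13])
3 → pile 1 (tops now [3])
17 → new pile 2 (tops now [3, 17])
4 → pile 2 (tops now [3, 4])
14 → new pile 3 (tops now [3, 4, 14])
15 → new pile 4 (tops now [3, 4, 14, 15])
16 → new pile 5 (tops now [3, 4, 14, 15, 16])
17 → new pile 6 (tops now [3, 4, 14, 15, 16, 17])
18 → new pile 7 (tops now [3, 4, 14, 15, 16, 17, 18])
19 → new pile 8 (tops now [3, 4, 14, 15, 16, 17, 18, 19])
13 → pile 3 (tops now [3, 4, 13, 15, 16, 17, 18, 19])
25 → new pile 9 (tops now [3, 4, 13, 15, 16, 17, 18, 19, 25])
28 → new pile 10 (tops now [3, 4, 13, 15, 16, 17, 18, 19, 25, 28])
Ten piles.

10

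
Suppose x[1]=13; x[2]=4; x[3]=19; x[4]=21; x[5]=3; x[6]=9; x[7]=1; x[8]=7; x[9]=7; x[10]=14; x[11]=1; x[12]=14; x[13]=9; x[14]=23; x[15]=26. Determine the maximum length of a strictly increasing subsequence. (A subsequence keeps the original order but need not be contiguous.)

5

Track the smallest tail for each achievable length (strict):
13 → extends → [13]
4 → replaces 13 → [4]
19 → extends → [4, 19]
21 → extends → [4, 19, 21]
3 → replaces 4 → [3, 19, 21]
9 → replaces 19 → [3, 9, 21]
1 → replaces 3 → [1, 9, 21]
7 → replaces 9 → [1, 7, 21]
7 → already a tail → [1, 7, 21]
14 → replaces 21 → [1, 7, 14]
1 → already a tail → [1, 7, 14]
14 → already a tail → [1, 7, 14]
9 → replaces 14 → [1, 7, 9]
23 → extends → [1, 7, 9, 23]
26 → extends → [1, 7, 9, 23, 26]
Five tails, so the longest strictly increasing subsequence has length 5 (e.g. 13, 19, 21, 23, 26).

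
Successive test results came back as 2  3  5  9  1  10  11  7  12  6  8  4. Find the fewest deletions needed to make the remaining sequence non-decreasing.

Fewest deletions = n − (longest non-decreasing subsequence).
Patience tails:
2 → extends → [2]
3 → extends → [2, 3]
5 → extends → [2, 3, 5]
9 → extends → [2, 3, 5, 9]
1 → replaces 2 → [1, 3, 5, 9]
10 → extends → [1, 3, 5, 9, 10]
11 → extends → [1, 3, 5, 9, 10, 11]
7 → replaces 9 → [1, 3, 5, 7, 10, 11]
12 → extends → [1, 3, 5, 7, 10, 11, 12]
6 → replaces 7 → [1, 3, 5, 6, 10, 11, 12]
8 → replaces 10 → [1, 3, 5, 6, 8, 11, 12]
4 → replaces 5 → [1, 3, 4, 6, 8, 11, 12]
Longest non-decreasing subsequence has length 7, so deletions = 12 − 7 = 5.

5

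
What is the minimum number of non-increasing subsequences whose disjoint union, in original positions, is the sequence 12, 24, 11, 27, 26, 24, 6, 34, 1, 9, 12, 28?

Place each on the leftmost legal pile:
12 → new pile 1 (tops now [12])
24 → new pile 2 (tops now [12, 24])
11 → pile 1 (tops now [11, 24])
27 → new pile 3 (tops now [11, 24, 27])
26 → pile 3 (tops now [11, 24, 26])
24 → pile 2 (tops now [11, 24, 26])
6 → pile 1 (tops now [6, 24, 26])
34 → new pile 4 (tops now [6, 24, 26, 34])
1 → pile 1 (tops now [1, 24, 26, 34])
9 → pile 2 (tops now [1, 9, 26, 34])
12 → pile 3 (tops now [1, 9, 12, 34])
28 → pile 4 (tops now [1, 9, 12, 28])
Four piles.

4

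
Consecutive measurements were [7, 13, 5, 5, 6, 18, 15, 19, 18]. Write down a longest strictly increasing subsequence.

Patience tails give the LIS length; then backtrack through the dp parents:
7 → extends → [7]
13 → extends → [7, 13]
5 → replaces 7 → [5, 13]
5 → already a tail → [5, 13]
6 → replaces 13 → [5, 6]
18 → extends → [5, 6, 18]
15 → replaces 18 → [5, 6, 15]
19 → extends → [5, 6, 15, 19]
18 → replaces 19 → [5, 6, 15, 18]
Length 4; one witness is 7, 13, 18, 19.

7, 13, 18, 19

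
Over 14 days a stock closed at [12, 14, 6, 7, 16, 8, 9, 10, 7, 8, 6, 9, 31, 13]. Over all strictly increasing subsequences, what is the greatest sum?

Let S[i] be the best sum of a strictly increasing subsequence ending at i:
i:      1  2  3  4  5  6  7  8  9 10 11 12 13 14
a[i]:  12 14  6  7 16  8  9 10  7  8  6  9 31 13
S:     12 26  6 13 42 21 30 40 13 21  6 30 73 53
Maximum is 73 (e.g. 12 + 14 + 16 + 31).

73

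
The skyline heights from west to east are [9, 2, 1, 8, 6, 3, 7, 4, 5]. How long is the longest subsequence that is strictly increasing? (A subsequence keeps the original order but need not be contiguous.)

4

Track the smallest tail for each achievable length (strict):
9 → extends → [9]
2 → replaces 9 → [2]
1 → replaces 2 → [1]
8 → extends → [1, 8]
6 → replaces 8 → [1, 6]
3 → replaces 6 → [1, 3]
7 → extends → [1, 3, 7]
4 → replaces 7 → [1, 3, 4]
5 → extends → [1, 3, 4, 5]
Four tails, so the longest strictly increasing subsequence has length 4 (e.g. 2, 3, 4, 5).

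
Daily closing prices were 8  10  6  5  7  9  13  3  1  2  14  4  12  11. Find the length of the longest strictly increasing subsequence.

5

Let dp[i] be the length of the longest such subsequence ending at index i:
i:      1  2  3  4  5  6  7  8  9 10 11 12 13 14
a[i]:   8 10  6  5  7  9 13  3  1  2 14  4 12 11
dp:     1  2  1  1  2  3  4  1  1  2  5  3  4  4
Maximum dp value is 5.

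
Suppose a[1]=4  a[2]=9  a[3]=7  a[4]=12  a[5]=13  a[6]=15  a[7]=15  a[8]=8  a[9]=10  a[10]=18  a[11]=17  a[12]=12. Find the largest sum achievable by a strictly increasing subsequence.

71

Let S[i] be the best sum of a strictly increasing subsequence ending at i:
i:      1  2  3  4  5  6  7  8  9 10 11 12
a[i]:   4  9  7 12 13 15 15  8 10 18 17 12
S:      4 13 11 25 38 53 53 19 29 71 70 41
Maximum is 71 (e.g. 4 + 9 + 12 + 13 + 15 + 18).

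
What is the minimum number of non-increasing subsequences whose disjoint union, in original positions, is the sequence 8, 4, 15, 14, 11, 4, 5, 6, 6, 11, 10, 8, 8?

4

Place each on the leftmost legal pile:
8 → new pile 1 (tops now [8])
4 → pile 1 (tops now [4])
15 → new pile 2 (tops now [4, 15])
14 → pile 2 (tops now [4, 14])
11 → pile 2 (tops now [4, 11])
4 → pile 1 (tops now [4, 11])
5 → pile 2 (tops now [4, 5])
6 → new pile 3 (tops now [4, 5, 6])
6 → pile 3 (tops now [4, 5, 6])
11 → new pile 4 (tops now [4, 5, 6, 11])
10 → pile 4 (tops now [4, 5, 6, 10])
8 → pile 4 (tops now [4, 5, 6, 8])
8 → pile 4 (tops now [4, 5, 6, 8])
Four piles.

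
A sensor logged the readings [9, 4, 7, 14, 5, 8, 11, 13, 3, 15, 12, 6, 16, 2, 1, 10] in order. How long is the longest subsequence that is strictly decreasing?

6

Negate each value so 'decreasing' becomes 'increasing', then run patience tails on the negated sequence:
-9 → extends → [-9]
-4 → extends → [-9, -4]
-7 → replaces -4 → [-9, -7]
-14 → replaces -9 → [-14, -7]
-5 → extends → [-14, -7, -5]
-8 → replaces -7 → [-14, -8, -5]
-11 → replaces -8 → [-14, -11, -5]
-13 → replaces -11 → [-14, -13, -5]
-3 → extends → [-14, -13, -5, -3]
-15 → replaces -14 → [-15, -13, -5, -3]
-12 → replaces -5 → [-15, -13, -12, -3]
-6 → replaces -3 → [-15, -13, -12, -6]
-16 → replaces -15 → [-16, -13, -12, -6]
-2 → extends → [-16, -13, -12, -6, -2]
-1 → extends → [-16, -13, -12, -6, -2, -1]
-10 → replaces -6 → [-16, -13, -12, -10, -2, -1]
Six tails, so the longest strictly decreasing subsequence of the original has length 6.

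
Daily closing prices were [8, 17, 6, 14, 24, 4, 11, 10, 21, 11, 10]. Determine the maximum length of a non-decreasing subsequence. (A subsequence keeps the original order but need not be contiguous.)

Track the smallest tail for each achievable length (allowing ties):
8 → extends → [8]
17 → extends → [8, 17]
6 → replaces 8 → [6, 17]
14 → replaces 17 → [6, 14]
24 → extends → [6, 14, 24]
4 → replaces 6 → [4, 14, 24]
11 → replaces 14 → [4, 11, 24]
10 → replaces 11 → [4, 10, 24]
21 → replaces 24 → [4, 10, 21]
11 → replaces 21 → [4, 10, 11]
10 → replaces 11 → [4, 10, 10]
Three tails, so the longest non-decreasing subsequence has length 3 (e.g. 8, 17, 24).

3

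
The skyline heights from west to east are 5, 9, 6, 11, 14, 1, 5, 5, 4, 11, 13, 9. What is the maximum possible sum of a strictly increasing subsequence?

39

Let S[i] be the best sum of a strictly increasing subsequence ending at i:
i:      1  2  3  4  5  6  7  8  9 10 11 12
a[i]:   5  9  6 11 14  1  5  5  4 11 13  9
S:      5 14 11 25 39  1  6  6  5 25 38 20
Maximum is 39 (e.g. 5 + 9 + 11 + 14).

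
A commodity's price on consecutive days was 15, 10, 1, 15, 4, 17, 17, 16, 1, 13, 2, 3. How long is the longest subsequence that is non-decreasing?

4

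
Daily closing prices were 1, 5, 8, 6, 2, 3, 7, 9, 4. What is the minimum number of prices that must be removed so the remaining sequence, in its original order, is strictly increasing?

4

Fewest deletions = n − (longest strictly increasing subsequence).
i:     1 2 3 4 5 6 7 8 9
a[i]:  1 5 8 6 2 3 7 9 4
dp:    1 2 3 3 2 3 4 5 4
max dp = 5, so deletions = 9 − 5 = 4.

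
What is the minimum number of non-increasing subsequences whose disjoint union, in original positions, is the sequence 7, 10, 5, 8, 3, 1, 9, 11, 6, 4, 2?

The minimum number of non-increasing subsequences covering a sequence equals the length of its longest strictly increasing subsequence.
LIS length is 4 (e.g. 7, 8, 9, 11), so 4 piles are needed.

4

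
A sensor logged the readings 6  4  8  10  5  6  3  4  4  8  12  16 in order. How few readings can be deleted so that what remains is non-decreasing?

6

Fewest deletions = n − (longest non-decreasing subsequence).
Patience tails:
6 → extends → [6]
4 → replaces 6 → [4]
8 → extends → [4, 8]
10 → extends → [4, 8, 10]
5 → replaces 8 → [4, 5, 10]
6 → replaces 10 → [4, 5, 6]
3 → replaces 4 → [3, 5, 6]
4 → replaces 5 → [3, 4, 6]
4 → replaces 6 → [3, 4, 4]
8 → extends → [3, 4, 4, 8]
12 → extends → [3, 4, 4, 8, 12]
16 → extends → [3, 4, 4, 8, 12, 16]
Longest non-decreasing subsequence has length 6, so deletions = 12 − 6 = 6.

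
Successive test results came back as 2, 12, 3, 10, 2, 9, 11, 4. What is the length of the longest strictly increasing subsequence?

4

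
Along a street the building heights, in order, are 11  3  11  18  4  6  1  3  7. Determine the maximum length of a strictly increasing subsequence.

4

Track the smallest tail for each achievable length (strict):
11 → extends → [11]
3 → replaces 11 → [3]
11 → extends → [3, 11]
18 → extends → [3, 11, 18]
4 → replaces 11 → [3, 4, 18]
6 → replaces 18 → [3, 4, 6]
1 → replaces 3 → [1, 4, 6]
3 → replaces 4 → [1, 3, 6]
7 → extends → [1, 3, 6, 7]
Four tails, so the longest strictly increasing subsequence has length 4 (e.g. 3, 4, 6, 7).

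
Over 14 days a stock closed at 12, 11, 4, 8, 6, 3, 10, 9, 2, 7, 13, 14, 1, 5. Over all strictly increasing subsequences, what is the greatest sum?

49

Let S[i] be the best sum of a strictly increasing subsequence ending at i:
i:      1  2  3  4  5  6  7  8  9 10 11 12 13 14
a[i]:  12 11  4  8  6  3 10  9  2  7 13 14  1  5
S:     12 11  4 12 10  3 22 21  2 17 35 49  1  9
Maximum is 49 (e.g. 4 + 8 + 10 + 13 + 14).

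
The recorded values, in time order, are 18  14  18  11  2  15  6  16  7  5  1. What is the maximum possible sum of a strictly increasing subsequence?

45

Let S[i] be the best sum of a strictly increasing subsequence ending at i:
i:      1  2  3  4  5  6  7  8  9 10 11
a[i]:  18 14 18 11  2 15  6 16  7  5  1
S:     18 14 32 11  2 29  8 45 15  7  1
Maximum is 45 (e.g. 14 + 15 + 16).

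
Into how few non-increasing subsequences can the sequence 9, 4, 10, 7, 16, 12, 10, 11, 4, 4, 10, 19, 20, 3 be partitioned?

Place each on the leftmost legal pile:
9 → new pile 1 (tops now [9])
4 → pile 1 (tops now [4])
10 → new pile 2 (tops now [4, 10])
7 → pile 2 (tops now [4, 7])
16 → new pile 3 (tops now [4, 7, 16])
12 → pile 3 (tops now [4, 7, 12])
10 → pile 3 (tops now [4, 7, 10])
11 → new pile 4 (tops now [4, 7, 10, 11])
4 → pile 1 (tops now [4, 7, 10, 11])
4 → pile 1 (tops now [4, 7, 10, 11])
10 → pile 3 (tops now [4, 7, 10, 11])
19 → new pile 5 (tops now [4, 7, 10, 11, 19])
20 → new pile 6 (tops now [4, 7, 10, 11, 19, 20])
3 → pile 1 (tops now [3, 7, 10, 11, 19, 20])
Six piles.

6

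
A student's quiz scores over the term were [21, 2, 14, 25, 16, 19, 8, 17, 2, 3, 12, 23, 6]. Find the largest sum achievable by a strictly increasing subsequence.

74

Let S[i] be the best sum of a strictly increasing subsequence ending at i:
i:      1  2  3  4  5  6  7  8  9 10 11 12 13
a[i]:  21  2 14 25 16 19  8 17  2  3 12 23  6
S:     21  2 16 46 32 51 10 49  2  5 22 74 11
Maximum is 74 (e.g. 2 + 14 + 16 + 19 + 23).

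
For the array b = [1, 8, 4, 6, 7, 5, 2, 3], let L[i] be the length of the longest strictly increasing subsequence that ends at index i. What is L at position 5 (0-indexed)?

3

dp[i] = 1 + max{dp[j] : j<i, b[j]<b[i]} (or 1 if no such j):
i:     0 1 2 3 4 5 6 7
b[i]:  1 8 4 6 7 5 2 3
dp:    1 2 2 3 4 3 2 3
At index 5 the value is 3.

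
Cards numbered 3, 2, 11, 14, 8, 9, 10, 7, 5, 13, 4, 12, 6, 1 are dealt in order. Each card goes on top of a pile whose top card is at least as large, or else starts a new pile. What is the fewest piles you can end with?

Place each on the leftmost legal pile:
3 → new pile 1 (tops now [3])
2 → pile 1 (tops now [2])
11 → new pile 2 (tops now [2, 11])
14 → new pile 3 (tops now [2, 11, 14])
8 → pile 2 (tops now [2, 8, 14])
9 → pile 3 (tops now [2, 8, 9])
10 → new pile 4 (tops now [2, 8, 9, 10])
7 → pile 2 (tops now [2, 7, 9, 10])
5 → pile 2 (tops now [2, 5, 9, 10])
13 → new pile 5 (tops now [2, 5, 9, 10, 13])
4 → pile 2 (tops now [2, 4, 9, 10, 13])
12 → pile 5 (tops now [2, 4, 9, 10, 12])
6 → pile 3 (tops now [2, 4, 6, 10, 12])
1 → pile 1 (tops now [1, 4, 6, 10, 12])
Five piles.

5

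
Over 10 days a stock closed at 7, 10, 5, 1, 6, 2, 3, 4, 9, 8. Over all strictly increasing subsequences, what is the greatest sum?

Let S[i] be the best sum of a strictly increasing subsequence ending at i:
i:      1  2  3  4  5  6  7  8  9 10
a[i]:   7 10  5  1  6  2  3  4  9  8
S:      7 17  5  1 11  3  6 10 20 19
Maximum is 20 (e.g. 5 + 6 + 9).

20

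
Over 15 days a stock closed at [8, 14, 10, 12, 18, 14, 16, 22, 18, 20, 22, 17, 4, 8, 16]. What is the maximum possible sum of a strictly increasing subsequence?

120

Let S[i] be the best sum of a strictly increasing subsequence ending at i:
i:       1   2   3   4   5   6   7   8   9  10  11  12  13  14  15
a[i]:    8  14  10  12  18  14  16  22  18  20  22  17   4   8  16
S:       8  22  18  30  48  44  60  82  78  98 120  77   4  12  60
Maximum is 120 (e.g. 8 + 10 + 12 + 14 + 16 + 18 + 20 + 22).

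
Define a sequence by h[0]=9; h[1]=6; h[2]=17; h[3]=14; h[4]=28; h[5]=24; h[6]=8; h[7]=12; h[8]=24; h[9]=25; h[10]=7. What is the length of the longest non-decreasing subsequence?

Track the smallest tail for each achievable length (allowing ties):
9 → extends → [9]
6 → replaces 9 → [6]
17 → extends → [6, 17]
14 → replaces 17 → [6, 14]
28 → extends → [6, 14, 28]
24 → replaces 28 → [6, 14, 24]
8 → replaces 14 → [6, 8, 24]
12 → replaces 24 → [6, 8, 12]
24 → extends → [6, 8, 12, 24]
25 → extends → [6, 8, 12, 24, 25]
7 → replaces 8 → [6, 7, 12, 24, 25]
Five tails, so the longest non-decreasing subsequence has length 5 (e.g. 9, 17, 24, 24, 25).

5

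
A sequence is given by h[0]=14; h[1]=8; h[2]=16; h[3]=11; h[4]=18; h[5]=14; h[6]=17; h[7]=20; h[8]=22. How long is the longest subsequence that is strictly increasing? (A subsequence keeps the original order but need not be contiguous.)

6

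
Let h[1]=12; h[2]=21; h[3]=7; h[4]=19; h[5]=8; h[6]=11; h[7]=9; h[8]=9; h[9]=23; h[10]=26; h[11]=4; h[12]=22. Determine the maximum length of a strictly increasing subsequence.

5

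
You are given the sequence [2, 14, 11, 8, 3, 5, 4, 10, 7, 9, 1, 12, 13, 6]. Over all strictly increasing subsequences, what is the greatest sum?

51

Let S[i] be the best sum of a strictly increasing subsequence ending at i:
i:      1  2  3  4  5  6  7  8  9 10 11 12 13 14
a[i]:   2 14 11  8  3  5  4 10  7  9  1 12 13  6
S:      2 16 13 10  5 10  9 20 17 26  1 38 51 16
Maximum is 51 (e.g. 2 + 3 + 5 + 7 + 9 + 12 + 13).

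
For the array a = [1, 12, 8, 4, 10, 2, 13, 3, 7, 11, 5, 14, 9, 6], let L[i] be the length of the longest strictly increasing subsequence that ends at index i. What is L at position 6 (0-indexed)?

4

dp[i] = 1 + max{dp[j] : j<i, a[j]<a[i]} (or 1 if no such j):
i:      0  1  2  3  4  5  6  7  8  9 10 11 12 13
a[i]:   1 12  8  4 10  2 13  3  7 11  5 14  9  6
dp:     1  2  2  2  3  2  4  3  4  5  4  6  5  5
At index 6 the value is 4.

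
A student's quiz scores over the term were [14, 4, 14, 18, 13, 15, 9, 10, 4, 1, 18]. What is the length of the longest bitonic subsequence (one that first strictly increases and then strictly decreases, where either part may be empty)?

inc[i] = longest strictly increasing subsequence ending at i; dec[i] = longest strictly decreasing subsequence starting at i:
i:      1  2  3  4  5  6  7  8  9 10 11
a[i]:  14  4 14 18 13 15  9 10  4  1 18
inc:    1  1  2  3  2  3  2  3  1  1  4
dec:    5  2  5  5  4  4  3  3  2  1  1
Best peak at i=4 (value 18): inc=3, dec=5, length 3+5−1 = 7.

7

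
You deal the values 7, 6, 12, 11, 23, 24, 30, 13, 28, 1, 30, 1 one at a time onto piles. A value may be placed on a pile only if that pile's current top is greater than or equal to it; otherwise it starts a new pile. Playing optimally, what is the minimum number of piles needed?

6

Place each on the leftmost legal pile:
7 → new pile 1 (tops now [7])
6 → pile 1 (tops now [6])
12 → new pile 2 (tops now [6, 12])
11 → pile 2 (tops now [6, 11])
23 → new pile 3 (tops now [6, 11, 23])
24 → new pile 4 (tops now [6, 11, 23, 24])
30 → new pile 5 (tops now [6, 11, 23, 24, 30])
13 → pile 3 (tops now [6, 11, 13, 24, 30])
28 → pile 5 (tops now [6, 11, 13, 24, 28])
1 → pile 1 (tops now [1, 11, 13, 24, 28])
30 → new pile 6 (tops now [1, 11, 13, 24, 28, 30])
1 → pile 1 (tops now [1, 11, 13, 24, 28, 30])
Six piles.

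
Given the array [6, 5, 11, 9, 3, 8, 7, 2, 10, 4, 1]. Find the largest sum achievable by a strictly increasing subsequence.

Let S[i] be the best sum of a strictly increasing subsequence ending at i:
i:      1  2  3  4  5  6  7  8  9 10 11
a[i]:   6  5 11  9  3  8  7  2 10  4  1
S:      6  5 17 15  3 14 13  2 25  7  1
Maximum is 25 (e.g. 6 + 9 + 10).

25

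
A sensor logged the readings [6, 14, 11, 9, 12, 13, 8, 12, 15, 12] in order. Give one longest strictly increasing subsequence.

6, 11, 12, 13, 15

Patience tails give the LIS length; then backtrack through the dp parents:
6 → extends → [6]
14 → extends → [6, 14]
11 → replaces 14 → [6, 11]
9 → replaces 11 → [6, 9]
12 → extends → [6, 9, 12]
13 → extends → [6, 9, 12, 13]
8 → replaces 9 → [6, 8, 12, 13]
12 → already a tail → [6, 8, 12, 13]
15 → extends → [6, 8, 12, 13, 15]
12 → already a tail → [6, 8, 12, 13, 15]
Length 5; one witness is 6, 11, 12, 13, 15.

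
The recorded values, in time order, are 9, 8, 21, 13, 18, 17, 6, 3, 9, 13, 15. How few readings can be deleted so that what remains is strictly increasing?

Fewest deletions = n − (longest strictly increasing subsequence).
Patience tails:
9 → extends → [9]
8 → replaces 9 → [8]
21 → extends → [8, 21]
13 → replaces 21 → [8, 13]
18 → extends → [8, 13, 18]
17 → replaces 18 → [8, 13, 17]
6 → replaces 8 → [6, 13, 17]
3 → replaces 6 → [3, 13, 17]
9 → replaces 13 → [3, 9, 17]
13 → replaces 17 → [3, 9, 13]
15 → extends → [3, 9, 13, 15]
Longest strictly increasing subsequence has length 4, so deletions = 11 − 4 = 7.

7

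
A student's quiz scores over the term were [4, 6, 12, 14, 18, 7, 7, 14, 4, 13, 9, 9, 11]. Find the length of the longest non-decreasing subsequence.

7

Track the smallest tail for each achievable length (allowing ties):
4 → extends → [4]
6 → extends → [4, 6]
12 → extends → [4, 6, 12]
14 → extends → [4, 6, 12, 14]
18 → extends → [4, 6, 12, 14, 18]
7 → replaces 12 → [4, 6, 7, 14, 18]
7 → replaces 14 → [4, 6, 7, 7, 18]
14 → replaces 18 → [4, 6, 7, 7, 14]
4 → replaces 6 → [4, 4, 7, 7, 14]
13 → replaces 14 → [4, 4, 7, 7, 13]
9 → replaces 13 → [4, 4, 7, 7, 9]
9 → extends → [4, 4, 7, 7, 9, 9]
11 → extends → [4, 4, 7, 7, 9, 9, 11]
Seven tails, so the longest non-decreasing subsequence has length 7 (e.g. 4, 6, 7, 7, 9, 9, 11).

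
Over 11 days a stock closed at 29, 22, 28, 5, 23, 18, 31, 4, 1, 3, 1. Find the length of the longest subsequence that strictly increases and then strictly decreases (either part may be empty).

7

inc[i] = longest strictly increasing subsequence ending at i; dec[i] = longest strictly decreasing subsequence starting at i:
i:      1  2  3  4  5  6  7  8  9 10 11
a[i]:  29 22 28  5 23 18 31  4  1  3  1
inc:    1  1  2  1  2  2  3  1  1  2  1
dec:    7  5  6  4  5  4  4  3  1  2  1
Best peak at i=1 (value 29): inc=1, dec=7, length 1+7−1 = 7.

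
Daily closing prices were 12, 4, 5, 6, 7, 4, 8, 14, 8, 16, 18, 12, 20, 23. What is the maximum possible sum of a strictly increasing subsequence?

Let S[i] be the best sum of a strictly increasing subsequence ending at i:
i:       1   2   3   4   5   6   7   8   9  10  11  12  13  14
a[i]:   12   4   5   6   7   4   8  14   8  16  18  12  20  23
S:      12   4   9  15  22   4  30  44  30  60  78  42  98 121
Maximum is 121 (e.g. 4 + 5 + 6 + 7 + 8 + 14 + 16 + 18 + 20 + 23).

121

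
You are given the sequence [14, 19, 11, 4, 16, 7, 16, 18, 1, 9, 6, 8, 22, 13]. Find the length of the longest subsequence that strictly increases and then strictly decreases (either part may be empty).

6

inc[i] = longest strictly increasing subsequence ending at i; dec[i] = longest strictly decreasing subsequence starting at i:
i:      1  2  3  4  5  6  7  8  9 10 11 12 13 14
a[i]:  14 19 11  4 16  7 16 18  1  9  6  8 22 13
inc:    1  2  1  1  2  2  3  4  1  3  2  3  5  4
dec:    4  4  3  2  3  2  3  3  1  2  1  1  2  1
Best peak at i=8 (value 18): inc=4, dec=3, length 4+3−1 = 6.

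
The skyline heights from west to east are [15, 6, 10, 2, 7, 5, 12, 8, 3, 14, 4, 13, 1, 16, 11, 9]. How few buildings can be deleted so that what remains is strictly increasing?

Fewest deletions = n − (longest strictly increasing subsequence).
Patience tails:
15 → extends → [15]
6 → replaces 15 → [6]
10 → extends → [6, 10]
2 → replaces 6 → [2, 10]
7 → replaces 10 → [2, 7]
5 → replaces 7 → [2, 5]
12 → extends → [2, 5, 12]
8 → replaces 12 → [2, 5, 8]
3 → replaces 5 → [2, 3, 8]
14 → extends → [2, 3, 8, 14]
4 → replaces 8 → [2, 3, 4, 14]
13 → replaces 14 → [2, 3, 4, 13]
1 → replaces 2 → [1, 3, 4, 13]
16 → extends → [1, 3, 4, 13, 16]
11 → replaces 13 → [1, 3, 4, 11, 16]
9 → replaces 11 → [1, 3, 4, 9, 16]
Longest strictly increasing subsequence has length 5, so deletions = 16 − 5 = 11.

11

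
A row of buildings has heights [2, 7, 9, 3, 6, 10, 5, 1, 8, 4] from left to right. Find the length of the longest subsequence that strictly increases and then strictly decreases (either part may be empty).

inc[i] = longest strictly increasing subsequence ending at i; dec[i] = longest strictly decreasing subsequence starting at i:
i:      1  2  3  4  5  6  7  8  9 10
a[i]:   2  7  9  3  6 10  5  1  8  4
inc:    1  2  3  2  3  4  3  1  4  3
dec:    2  4  4  2  3  3  2  1  2  1
Best peak at i=3 (value 9): inc=3, dec=4, length 3+4−1 = 6.

6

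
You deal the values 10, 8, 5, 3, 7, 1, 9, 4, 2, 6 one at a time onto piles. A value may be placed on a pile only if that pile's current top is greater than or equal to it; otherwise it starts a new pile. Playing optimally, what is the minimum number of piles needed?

3

The minimum number of non-increasing subsequences covering a sequence equals the length of its longest strictly increasing subsequence.
LIS length is 3 (e.g. 5, 7, 9), so 3 piles are needed.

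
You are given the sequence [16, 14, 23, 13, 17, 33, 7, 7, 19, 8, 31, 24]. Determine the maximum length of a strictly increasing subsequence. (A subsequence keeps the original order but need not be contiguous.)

4

Track the smallest tail for each achievable length (strict):
16 → extends → [16]
14 → replaces 16 → [14]
23 → extends → [14, 23]
13 → replaces 14 → [13, 23]
17 → replaces 23 → [13, 17]
33 → extends → [13, 17, 33]
7 → replaces 13 → [7, 17, 33]
7 → already a tail → [7, 17, 33]
19 → replaces 33 → [7, 17, 19]
8 → replaces 17 → [7, 8, 19]
31 → extends → [7, 8, 19, 31]
24 → replaces 31 → [7, 8, 19, 24]
Four tails, so the longest strictly increasing subsequence has length 4 (e.g. 16, 17, 19, 31).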